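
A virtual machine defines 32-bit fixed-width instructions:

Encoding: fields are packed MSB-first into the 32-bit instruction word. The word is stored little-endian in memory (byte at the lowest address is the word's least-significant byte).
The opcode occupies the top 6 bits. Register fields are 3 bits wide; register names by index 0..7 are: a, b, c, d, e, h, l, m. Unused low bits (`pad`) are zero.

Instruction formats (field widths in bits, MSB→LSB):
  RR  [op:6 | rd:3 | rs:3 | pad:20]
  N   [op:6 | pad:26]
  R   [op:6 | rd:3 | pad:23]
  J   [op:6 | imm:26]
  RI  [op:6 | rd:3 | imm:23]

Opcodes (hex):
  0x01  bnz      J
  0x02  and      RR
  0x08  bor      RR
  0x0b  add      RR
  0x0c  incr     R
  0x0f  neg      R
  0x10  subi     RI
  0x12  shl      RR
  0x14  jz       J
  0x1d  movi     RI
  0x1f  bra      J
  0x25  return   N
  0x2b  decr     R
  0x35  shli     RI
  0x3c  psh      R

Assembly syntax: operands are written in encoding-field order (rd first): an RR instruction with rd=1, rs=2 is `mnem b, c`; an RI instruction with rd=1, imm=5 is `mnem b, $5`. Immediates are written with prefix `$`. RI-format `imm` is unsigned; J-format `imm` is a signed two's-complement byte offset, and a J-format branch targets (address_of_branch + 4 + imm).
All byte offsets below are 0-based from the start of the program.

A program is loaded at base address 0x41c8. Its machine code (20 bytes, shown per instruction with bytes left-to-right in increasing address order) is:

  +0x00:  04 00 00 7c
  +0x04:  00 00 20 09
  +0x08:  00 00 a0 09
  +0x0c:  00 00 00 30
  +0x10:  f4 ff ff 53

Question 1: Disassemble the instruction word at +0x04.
@+04  little-endian(00 00 20 09) = 0x09200000
  top 6b → 0x2 → and [RR]
  rd@[25:23]=0x2 ⇒ c
  rs@[22:20]=0x2 ⇒ c

and c, c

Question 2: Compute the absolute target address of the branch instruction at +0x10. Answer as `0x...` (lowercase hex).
0x41d0

off 0x10: read f4 ff ff 53 as little → 0x53fffff4
  opcode bits[31:26]=0x14: jz/J
  imm@[25:0]=0x3fffff4 (s26→-12) ⇒ $-12
  target = base 0x41c8 + off 0x10 + 4 + imm -12 = 0x41d0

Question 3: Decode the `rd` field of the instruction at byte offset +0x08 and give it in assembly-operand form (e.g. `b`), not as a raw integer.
d

[08] 00 00 a0 09 → 0x09a00000
  opcode bits[31:26]=0x2: and/RR
  rd: (w>>23)&0x7=0x3 → d
  rs: (w>>20)&0x7=0x2 → c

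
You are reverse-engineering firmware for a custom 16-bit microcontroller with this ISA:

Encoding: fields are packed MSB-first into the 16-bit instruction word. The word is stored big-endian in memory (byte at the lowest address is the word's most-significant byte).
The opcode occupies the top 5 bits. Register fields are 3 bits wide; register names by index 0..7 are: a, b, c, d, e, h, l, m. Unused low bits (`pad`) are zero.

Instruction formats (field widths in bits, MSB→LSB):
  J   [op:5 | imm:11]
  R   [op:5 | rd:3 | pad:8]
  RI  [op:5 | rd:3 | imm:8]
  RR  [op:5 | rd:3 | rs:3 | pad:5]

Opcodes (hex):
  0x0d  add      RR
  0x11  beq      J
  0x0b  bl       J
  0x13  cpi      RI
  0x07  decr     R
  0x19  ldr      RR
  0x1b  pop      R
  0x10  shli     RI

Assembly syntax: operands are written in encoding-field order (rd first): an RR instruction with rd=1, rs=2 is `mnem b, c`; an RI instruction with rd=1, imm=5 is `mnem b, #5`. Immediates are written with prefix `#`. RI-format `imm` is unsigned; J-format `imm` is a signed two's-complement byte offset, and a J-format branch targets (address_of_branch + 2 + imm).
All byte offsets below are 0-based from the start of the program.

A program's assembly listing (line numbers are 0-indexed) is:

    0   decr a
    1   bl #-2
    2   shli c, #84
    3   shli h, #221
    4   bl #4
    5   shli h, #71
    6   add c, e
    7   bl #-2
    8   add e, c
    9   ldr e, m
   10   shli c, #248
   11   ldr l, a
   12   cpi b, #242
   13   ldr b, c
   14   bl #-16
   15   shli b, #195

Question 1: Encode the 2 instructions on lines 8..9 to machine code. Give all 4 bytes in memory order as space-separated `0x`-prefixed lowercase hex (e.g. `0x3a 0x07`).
0x6c 0x40 0xcc 0xe0

8. add fields op=0xd:5|rd=4:3|rs=2:3|pad=0:5 → word 6c40h → 6c 40
9. ldr fields op=0x19:5|rd=4:3|rs=7:3|pad=0:5 → word cce0h → cc e0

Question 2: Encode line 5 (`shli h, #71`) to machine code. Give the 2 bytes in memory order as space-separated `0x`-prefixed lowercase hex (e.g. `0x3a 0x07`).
0x85 0x47

line 5 (shli): pack op=0x10:5|rd=5:3|imm=71:8 = 0x8547; big→ 85 47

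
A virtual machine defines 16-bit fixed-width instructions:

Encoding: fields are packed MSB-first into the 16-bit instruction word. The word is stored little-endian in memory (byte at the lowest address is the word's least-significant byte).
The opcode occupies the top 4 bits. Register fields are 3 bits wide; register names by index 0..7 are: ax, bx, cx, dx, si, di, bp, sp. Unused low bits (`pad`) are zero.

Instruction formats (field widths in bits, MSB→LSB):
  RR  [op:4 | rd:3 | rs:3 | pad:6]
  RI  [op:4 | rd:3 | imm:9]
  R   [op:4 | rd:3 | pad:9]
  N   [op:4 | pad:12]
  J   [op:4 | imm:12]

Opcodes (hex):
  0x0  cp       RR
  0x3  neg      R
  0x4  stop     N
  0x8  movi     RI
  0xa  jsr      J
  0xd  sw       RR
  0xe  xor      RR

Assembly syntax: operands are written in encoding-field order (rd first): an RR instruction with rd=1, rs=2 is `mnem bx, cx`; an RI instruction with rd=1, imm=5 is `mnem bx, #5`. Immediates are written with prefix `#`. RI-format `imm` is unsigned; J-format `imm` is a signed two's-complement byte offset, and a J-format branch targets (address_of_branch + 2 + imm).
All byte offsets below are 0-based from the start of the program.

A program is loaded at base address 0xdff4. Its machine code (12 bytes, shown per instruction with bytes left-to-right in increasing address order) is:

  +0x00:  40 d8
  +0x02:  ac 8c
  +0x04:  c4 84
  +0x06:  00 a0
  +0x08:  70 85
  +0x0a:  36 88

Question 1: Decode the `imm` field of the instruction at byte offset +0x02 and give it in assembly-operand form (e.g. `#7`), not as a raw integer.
+0x02: ac 8c ⇒ word 0x8cac (little)
  top 4b → 0x8 → movi [RI]
  [11:9] rd=6 = bp
  [8:0] imm=172 = #172

#172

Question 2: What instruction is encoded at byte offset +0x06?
jsr #0

off 0x06: read 00 a0 as little → 0xa000
  op=0xa000>>12=0xa ⇒ jsr (J)
  imm: (w>>0)&0xfff=0x0 → #0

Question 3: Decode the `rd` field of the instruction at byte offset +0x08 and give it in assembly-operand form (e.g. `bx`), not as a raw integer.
[08] 70 85 → 0x8570
  top 4b → 0x8 → movi [RI]
  rd@[11:9]=0x2 ⇒ cx
  imm@[8:0]=0x170 ⇒ #368

cx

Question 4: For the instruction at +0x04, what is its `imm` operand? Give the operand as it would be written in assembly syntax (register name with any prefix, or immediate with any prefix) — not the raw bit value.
#196

[04] c4 84 → 0x84c4
  op=0x84c4>>12=0x8 ⇒ movi (RI)
  [11:9] rd=2 = cx
  [8:0] imm=196 = #196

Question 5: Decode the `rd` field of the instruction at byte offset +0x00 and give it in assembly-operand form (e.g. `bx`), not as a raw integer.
@+00  little-endian(40 d8) = 0xd840
  opcode bits[15:12]=0xd: sw/RR
  [11:9] rd=4 = si
  [8:6] rs=1 = bx

si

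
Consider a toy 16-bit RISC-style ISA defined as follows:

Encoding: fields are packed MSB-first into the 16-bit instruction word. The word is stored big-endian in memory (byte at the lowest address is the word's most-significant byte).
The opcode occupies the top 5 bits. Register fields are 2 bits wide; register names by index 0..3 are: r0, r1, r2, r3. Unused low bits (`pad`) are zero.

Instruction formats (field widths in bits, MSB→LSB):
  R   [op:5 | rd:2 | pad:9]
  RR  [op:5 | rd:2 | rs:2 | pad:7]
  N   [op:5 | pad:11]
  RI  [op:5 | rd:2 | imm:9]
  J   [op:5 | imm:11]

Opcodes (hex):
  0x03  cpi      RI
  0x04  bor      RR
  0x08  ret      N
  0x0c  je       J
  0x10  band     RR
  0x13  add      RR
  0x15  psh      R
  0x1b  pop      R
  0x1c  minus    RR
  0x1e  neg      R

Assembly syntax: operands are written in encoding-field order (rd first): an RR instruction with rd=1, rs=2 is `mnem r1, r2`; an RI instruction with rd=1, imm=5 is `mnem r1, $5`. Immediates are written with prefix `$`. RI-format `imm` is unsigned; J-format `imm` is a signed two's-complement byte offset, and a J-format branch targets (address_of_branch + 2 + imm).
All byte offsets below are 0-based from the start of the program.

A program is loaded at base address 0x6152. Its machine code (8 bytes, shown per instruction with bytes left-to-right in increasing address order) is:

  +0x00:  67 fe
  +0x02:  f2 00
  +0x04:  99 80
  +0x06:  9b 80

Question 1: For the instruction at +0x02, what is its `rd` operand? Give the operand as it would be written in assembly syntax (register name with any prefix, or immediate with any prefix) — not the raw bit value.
@+02  big-endian(f2 00) = 0xf200
  top 5b → 0x1e → neg [R]
  [10:9] rd=1 = r1

r1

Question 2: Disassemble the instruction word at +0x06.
[06] 9b 80 → 0x9b80
  op=0x9b80>>11=0x13 ⇒ add (RR)
  [10:9] rd=1 = r1
  [8:7] rs=3 = r3

add r1, r3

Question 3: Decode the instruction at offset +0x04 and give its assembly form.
[04] 99 80 → 0x9980
  op=0x9980>>11=0x13 ⇒ add (RR)
  rd@[10:9]=0x0 ⇒ r0
  rs@[8:7]=0x3 ⇒ r3

add r0, r3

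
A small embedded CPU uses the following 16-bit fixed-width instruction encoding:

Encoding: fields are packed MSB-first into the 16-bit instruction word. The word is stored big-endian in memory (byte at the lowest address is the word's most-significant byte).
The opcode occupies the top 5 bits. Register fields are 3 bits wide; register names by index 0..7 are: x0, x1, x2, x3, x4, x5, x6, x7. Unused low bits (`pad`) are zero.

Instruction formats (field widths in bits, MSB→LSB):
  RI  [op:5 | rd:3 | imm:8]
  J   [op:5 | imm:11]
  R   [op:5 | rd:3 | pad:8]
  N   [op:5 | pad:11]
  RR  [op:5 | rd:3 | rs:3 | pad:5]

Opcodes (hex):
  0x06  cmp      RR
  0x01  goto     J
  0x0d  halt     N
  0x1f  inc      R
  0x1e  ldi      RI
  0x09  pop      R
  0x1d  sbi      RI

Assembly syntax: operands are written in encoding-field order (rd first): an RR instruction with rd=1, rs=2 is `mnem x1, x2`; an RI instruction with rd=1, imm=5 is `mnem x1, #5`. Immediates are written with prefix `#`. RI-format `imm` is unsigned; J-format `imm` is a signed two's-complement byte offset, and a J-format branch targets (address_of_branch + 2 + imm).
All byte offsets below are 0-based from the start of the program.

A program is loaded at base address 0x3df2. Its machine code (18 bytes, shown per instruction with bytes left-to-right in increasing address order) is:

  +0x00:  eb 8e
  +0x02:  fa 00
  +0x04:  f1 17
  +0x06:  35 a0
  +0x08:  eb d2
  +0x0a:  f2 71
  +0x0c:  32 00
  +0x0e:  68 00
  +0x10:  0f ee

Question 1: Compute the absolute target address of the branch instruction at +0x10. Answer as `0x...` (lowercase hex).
off 0x10: read 0f ee as big → 0x0fee
  op=0x0fee>>11=0x1 ⇒ goto (J)
  imm@[10:0]=0x7ee (s11→-18) ⇒ #-18
  target = base 0x3df2 + off 0x10 + 2 + imm -18 = 0x3df2

0x3df2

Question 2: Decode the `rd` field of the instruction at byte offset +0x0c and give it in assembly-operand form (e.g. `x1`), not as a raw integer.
[0c] 32 00 → 0x3200
  top 5b → 0x6 → cmp [RR]
  rd@[10:8]=0x2 ⇒ x2
  rs@[7:5]=0x0 ⇒ x0

x2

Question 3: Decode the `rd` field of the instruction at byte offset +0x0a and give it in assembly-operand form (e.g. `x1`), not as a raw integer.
[0a] f2 71 → 0xf271
  top 5b → 0x1e → ldi [RI]
  [10:8] rd=2 = x2
  [7:0] imm=113 = #113

x2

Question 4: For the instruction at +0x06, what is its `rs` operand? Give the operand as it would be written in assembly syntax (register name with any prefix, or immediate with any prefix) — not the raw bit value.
off 0x06: read 35 a0 as big → 0x35a0
  top 5b → 0x6 → cmp [RR]
  rd: (w>>8)&0x7=0x5 → x5
  rs: (w>>5)&0x7=0x5 → x5

x5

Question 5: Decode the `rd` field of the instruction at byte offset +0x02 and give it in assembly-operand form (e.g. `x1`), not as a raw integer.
x2

off 0x02: read fa 00 as big → 0xfa00
  opcode bits[15:11]=0x1f: inc/R
  rd@[10:8]=0x2 ⇒ x2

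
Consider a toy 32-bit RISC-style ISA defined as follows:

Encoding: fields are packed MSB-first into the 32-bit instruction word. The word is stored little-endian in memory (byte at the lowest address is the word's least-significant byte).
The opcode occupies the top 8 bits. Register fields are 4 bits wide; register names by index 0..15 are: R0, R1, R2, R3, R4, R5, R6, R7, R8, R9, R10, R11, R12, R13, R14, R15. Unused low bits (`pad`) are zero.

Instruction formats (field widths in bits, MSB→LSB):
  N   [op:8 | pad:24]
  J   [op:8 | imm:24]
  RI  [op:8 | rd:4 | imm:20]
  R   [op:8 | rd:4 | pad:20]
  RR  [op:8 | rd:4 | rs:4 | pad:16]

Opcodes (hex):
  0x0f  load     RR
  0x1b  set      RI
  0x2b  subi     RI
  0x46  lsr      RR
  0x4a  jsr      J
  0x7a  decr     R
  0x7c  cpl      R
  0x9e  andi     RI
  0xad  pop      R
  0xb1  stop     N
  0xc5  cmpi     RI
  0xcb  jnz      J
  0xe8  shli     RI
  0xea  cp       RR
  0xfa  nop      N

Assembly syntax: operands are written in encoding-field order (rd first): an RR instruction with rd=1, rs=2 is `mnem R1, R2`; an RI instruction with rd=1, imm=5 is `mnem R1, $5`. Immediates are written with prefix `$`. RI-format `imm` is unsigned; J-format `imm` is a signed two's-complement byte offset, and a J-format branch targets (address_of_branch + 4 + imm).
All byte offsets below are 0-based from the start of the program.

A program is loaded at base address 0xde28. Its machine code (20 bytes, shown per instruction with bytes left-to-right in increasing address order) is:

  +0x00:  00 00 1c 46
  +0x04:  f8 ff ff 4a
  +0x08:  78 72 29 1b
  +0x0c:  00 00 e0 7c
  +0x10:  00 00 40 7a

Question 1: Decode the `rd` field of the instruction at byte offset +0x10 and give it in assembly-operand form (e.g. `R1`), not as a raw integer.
[10] 00 00 40 7a → 0x7a400000
  opcode bits[31:24]=0x7a: decr/R
  rd@[23:20]=0x4 ⇒ R4

R4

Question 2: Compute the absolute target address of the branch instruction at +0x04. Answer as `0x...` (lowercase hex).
0xde28

@+04  little-endian(f8 ff ff 4a) = 0x4afffff8
  op=0x4afffff8>>24=0x4a ⇒ jsr (J)
  imm@[23:0]=0xfffff8 (s24→-8) ⇒ $-8
  target = base 0xde28 + off 0x04 + 4 + imm -8 = 0xde28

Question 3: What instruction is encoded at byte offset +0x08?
set R2, $619128

+0x08: 78 72 29 1b ⇒ word 0x1b297278 (little)
  opcode bits[31:24]=0x1b: set/RI
  rd: (w>>20)&0xf=0x2 → R2
  imm: (w>>0)&0xfffff=0x97278 → $619128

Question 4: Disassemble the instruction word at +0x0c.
+0x0c: 00 00 e0 7c ⇒ word 0x7ce00000 (little)
  top 8b → 0x7c → cpl [R]
  [23:20] rd=14 = R14

cpl R14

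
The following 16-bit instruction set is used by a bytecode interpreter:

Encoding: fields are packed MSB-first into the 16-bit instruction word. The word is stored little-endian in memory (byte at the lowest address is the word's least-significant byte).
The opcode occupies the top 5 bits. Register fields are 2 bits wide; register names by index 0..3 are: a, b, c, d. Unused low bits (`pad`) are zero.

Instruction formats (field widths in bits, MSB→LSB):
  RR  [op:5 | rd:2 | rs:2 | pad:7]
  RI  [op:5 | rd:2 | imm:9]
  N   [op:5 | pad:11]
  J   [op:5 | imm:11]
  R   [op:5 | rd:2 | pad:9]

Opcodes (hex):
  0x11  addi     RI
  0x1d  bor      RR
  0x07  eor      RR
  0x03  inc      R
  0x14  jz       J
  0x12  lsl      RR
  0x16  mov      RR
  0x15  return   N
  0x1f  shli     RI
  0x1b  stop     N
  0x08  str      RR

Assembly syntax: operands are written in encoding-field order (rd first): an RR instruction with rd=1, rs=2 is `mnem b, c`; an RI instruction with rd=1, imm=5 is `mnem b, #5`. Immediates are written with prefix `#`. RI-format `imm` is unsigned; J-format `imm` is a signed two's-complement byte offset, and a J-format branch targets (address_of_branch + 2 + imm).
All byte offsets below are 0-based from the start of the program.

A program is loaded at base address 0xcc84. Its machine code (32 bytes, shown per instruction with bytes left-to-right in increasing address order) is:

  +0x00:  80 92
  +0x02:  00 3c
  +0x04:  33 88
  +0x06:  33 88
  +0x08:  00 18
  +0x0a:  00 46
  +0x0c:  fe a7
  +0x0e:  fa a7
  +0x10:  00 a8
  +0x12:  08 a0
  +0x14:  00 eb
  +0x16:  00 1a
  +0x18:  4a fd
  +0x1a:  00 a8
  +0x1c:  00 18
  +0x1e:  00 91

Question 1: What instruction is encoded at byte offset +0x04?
addi a, #51

off 0x04: read 33 88 as little → 0x8833
  opcode bits[15:11]=0x11: addi/RI
  rd@[10:9]=0x0 ⇒ a
  imm@[8:0]=0x33 ⇒ #51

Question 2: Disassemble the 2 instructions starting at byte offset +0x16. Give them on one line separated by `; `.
[16] 00 1a → 0x1a00
  top 5b → 0x3 → inc [R]
  [10:9] rd=1 = b
[18] 4a fd → 0xfd4a
  top 5b → 0x1f → shli [RI]
  [10:9] rd=2 = c
  [8:0] imm=330 = #330

inc b; shli c, #330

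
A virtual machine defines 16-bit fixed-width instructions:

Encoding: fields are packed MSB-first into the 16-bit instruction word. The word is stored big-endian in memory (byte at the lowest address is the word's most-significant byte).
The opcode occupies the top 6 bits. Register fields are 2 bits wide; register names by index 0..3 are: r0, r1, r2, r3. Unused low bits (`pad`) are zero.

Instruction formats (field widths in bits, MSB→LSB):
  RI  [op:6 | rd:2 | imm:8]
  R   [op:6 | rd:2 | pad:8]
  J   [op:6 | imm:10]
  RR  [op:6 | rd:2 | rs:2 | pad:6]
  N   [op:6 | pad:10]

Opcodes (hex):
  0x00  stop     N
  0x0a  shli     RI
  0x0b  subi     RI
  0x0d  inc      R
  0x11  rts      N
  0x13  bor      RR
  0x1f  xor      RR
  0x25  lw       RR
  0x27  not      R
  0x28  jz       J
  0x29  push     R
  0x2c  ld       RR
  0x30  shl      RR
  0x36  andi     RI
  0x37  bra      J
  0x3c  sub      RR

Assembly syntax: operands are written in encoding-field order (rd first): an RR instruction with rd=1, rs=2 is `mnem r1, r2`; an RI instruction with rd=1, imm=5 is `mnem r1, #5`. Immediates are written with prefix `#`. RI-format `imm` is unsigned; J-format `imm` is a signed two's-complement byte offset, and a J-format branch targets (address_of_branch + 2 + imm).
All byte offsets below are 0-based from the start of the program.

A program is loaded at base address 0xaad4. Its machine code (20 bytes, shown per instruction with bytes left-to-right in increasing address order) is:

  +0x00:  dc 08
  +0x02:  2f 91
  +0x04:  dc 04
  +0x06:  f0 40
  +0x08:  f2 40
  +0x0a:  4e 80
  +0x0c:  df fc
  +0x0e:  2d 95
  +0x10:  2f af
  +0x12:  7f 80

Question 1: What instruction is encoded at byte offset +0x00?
bra #8

@+00  big-endian(dc 08) = 0xdc08
  op=0xdc08>>10=0x37 ⇒ bra (J)
  imm@[9:0]=0x8 ⇒ #8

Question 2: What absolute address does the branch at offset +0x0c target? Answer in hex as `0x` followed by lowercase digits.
0xaade

+0x0c: df fc ⇒ word 0xdffc (big)
  opcode bits[15:10]=0x37: bra/J
  [9:0] imm=1020 (s10→-4) = #-4
  target = base 0xaad4 + off 0x0c + 2 + imm -4 = 0xaade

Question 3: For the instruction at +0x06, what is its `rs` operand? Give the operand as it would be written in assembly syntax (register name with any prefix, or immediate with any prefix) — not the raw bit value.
r1

[06] f0 40 → 0xf040
  top 6b → 0x3c → sub [RR]
  rd@[9:8]=0x0 ⇒ r0
  rs@[7:6]=0x1 ⇒ r1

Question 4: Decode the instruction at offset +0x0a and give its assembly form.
bor r2, r2

+0x0a: 4e 80 ⇒ word 0x4e80 (big)
  opcode bits[15:10]=0x13: bor/RR
  rd@[9:8]=0x2 ⇒ r2
  rs@[7:6]=0x2 ⇒ r2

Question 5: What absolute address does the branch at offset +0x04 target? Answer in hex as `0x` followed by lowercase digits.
0xaade

@+04  big-endian(dc 04) = 0xdc04
  opcode bits[15:10]=0x37: bra/J
  imm@[9:0]=0x4 ⇒ #4
  target = base 0xaad4 + off 0x04 + 2 + imm 4 = 0xaade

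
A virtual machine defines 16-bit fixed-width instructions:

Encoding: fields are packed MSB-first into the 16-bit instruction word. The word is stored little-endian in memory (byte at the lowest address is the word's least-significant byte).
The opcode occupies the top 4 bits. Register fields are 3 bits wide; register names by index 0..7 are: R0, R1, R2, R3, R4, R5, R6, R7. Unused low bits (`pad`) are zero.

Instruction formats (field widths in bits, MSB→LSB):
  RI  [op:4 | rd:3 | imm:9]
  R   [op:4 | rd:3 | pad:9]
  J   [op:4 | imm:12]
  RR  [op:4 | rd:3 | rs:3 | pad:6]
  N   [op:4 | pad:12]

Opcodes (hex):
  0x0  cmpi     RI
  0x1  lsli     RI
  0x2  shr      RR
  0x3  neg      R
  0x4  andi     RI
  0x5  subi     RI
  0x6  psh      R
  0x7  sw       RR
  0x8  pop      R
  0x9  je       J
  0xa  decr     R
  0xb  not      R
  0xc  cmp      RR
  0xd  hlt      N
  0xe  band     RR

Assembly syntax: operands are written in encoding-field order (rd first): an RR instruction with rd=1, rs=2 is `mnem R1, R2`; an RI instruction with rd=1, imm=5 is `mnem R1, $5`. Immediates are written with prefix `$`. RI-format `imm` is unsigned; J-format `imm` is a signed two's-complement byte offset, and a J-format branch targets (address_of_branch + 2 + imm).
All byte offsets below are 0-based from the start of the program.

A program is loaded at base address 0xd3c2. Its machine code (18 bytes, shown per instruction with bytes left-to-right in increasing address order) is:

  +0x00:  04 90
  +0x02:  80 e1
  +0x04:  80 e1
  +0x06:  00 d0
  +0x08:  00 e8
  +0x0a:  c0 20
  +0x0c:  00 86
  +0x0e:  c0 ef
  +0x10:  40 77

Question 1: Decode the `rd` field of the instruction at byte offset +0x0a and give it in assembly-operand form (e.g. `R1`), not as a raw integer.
@+0a  little-endian(c0 20) = 0x20c0
  opcode bits[15:12]=0x2: shr/RR
  rd: (w>>9)&0x7=0x0 → R0
  rs: (w>>6)&0x7=0x3 → R3

R0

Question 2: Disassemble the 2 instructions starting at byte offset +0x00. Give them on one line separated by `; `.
off 0x00: read 04 90 as little → 0x9004
  opcode bits[15:12]=0x9: je/J
  imm: (w>>0)&0xfff=0x4 → $4
off 0x02: read 80 e1 as little → 0xe180
  opcode bits[15:12]=0xe: band/RR
  rd: (w>>9)&0x7=0x0 → R0
  rs: (w>>6)&0x7=0x6 → R6

je $4; band R0, R6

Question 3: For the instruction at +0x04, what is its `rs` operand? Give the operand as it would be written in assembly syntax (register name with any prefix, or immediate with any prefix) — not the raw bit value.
off 0x04: read 80 e1 as little → 0xe180
  opcode bits[15:12]=0xe: band/RR
  [11:9] rd=0 = R0
  [8:6] rs=6 = R6

R6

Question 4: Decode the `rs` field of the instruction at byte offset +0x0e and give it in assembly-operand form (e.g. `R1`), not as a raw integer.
+0x0e: c0 ef ⇒ word 0xefc0 (little)
  opcode bits[15:12]=0xe: band/RR
  rd: (w>>9)&0x7=0x7 → R7
  rs: (w>>6)&0x7=0x7 → R7

R7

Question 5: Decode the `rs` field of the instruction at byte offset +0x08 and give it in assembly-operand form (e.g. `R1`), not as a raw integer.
R0

[08] 00 e8 → 0xe800
  opcode bits[15:12]=0xe: band/RR
  rd: (w>>9)&0x7=0x4 → R4
  rs: (w>>6)&0x7=0x0 → R0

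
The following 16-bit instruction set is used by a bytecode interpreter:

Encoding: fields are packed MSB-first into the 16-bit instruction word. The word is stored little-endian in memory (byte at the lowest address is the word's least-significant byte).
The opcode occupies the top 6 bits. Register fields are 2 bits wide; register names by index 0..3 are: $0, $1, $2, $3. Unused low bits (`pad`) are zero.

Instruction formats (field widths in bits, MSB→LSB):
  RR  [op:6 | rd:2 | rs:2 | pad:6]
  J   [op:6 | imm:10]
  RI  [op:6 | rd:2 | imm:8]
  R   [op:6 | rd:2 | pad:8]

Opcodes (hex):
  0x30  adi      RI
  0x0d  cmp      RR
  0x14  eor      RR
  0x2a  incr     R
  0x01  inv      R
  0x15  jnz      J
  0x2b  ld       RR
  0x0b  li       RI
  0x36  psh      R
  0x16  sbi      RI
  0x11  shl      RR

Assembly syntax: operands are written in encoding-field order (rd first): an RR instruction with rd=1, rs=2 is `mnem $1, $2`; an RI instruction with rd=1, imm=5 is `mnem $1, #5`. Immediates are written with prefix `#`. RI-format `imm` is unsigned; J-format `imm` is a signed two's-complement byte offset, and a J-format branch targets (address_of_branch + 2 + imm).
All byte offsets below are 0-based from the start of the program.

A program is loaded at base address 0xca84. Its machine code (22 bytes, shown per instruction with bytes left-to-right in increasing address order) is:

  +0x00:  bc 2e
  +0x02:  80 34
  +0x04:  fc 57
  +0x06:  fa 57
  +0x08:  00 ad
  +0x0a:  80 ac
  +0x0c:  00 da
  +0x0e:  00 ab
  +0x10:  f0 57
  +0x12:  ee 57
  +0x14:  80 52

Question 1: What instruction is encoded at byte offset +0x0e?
incr $3

off 0x0e: read 00 ab as little → 0xab00
  op=0xab00>>10=0x2a ⇒ incr (R)
  [9:8] rd=3 = $3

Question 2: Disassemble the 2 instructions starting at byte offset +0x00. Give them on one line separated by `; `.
[00] bc 2e → 0x2ebc
  op=0x2ebc>>10=0xb ⇒ li (RI)
  [9:8] rd=2 = $2
  [7:0] imm=188 = #188
[02] 80 34 → 0x3480
  op=0x3480>>10=0xd ⇒ cmp (RR)
  [9:8] rd=0 = $0
  [7:6] rs=2 = $2

li $2, #188; cmp $0, $2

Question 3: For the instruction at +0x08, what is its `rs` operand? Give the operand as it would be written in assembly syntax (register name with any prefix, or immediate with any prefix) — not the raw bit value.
@+08  little-endian(00 ad) = 0xad00
  top 6b → 0x2b → ld [RR]
  [9:8] rd=1 = $1
  [7:6] rs=0 = $0

$0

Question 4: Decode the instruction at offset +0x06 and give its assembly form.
@+06  little-endian(fa 57) = 0x57fa
  top 6b → 0x15 → jnz [J]
  imm@[9:0]=0x3fa (s10→-6) ⇒ #-6

jnz #-6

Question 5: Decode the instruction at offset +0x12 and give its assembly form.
off 0x12: read ee 57 as little → 0x57ee
  op=0x57ee>>10=0x15 ⇒ jnz (J)
  [9:0] imm=1006 (s10→-18) = #-18

jnz #-18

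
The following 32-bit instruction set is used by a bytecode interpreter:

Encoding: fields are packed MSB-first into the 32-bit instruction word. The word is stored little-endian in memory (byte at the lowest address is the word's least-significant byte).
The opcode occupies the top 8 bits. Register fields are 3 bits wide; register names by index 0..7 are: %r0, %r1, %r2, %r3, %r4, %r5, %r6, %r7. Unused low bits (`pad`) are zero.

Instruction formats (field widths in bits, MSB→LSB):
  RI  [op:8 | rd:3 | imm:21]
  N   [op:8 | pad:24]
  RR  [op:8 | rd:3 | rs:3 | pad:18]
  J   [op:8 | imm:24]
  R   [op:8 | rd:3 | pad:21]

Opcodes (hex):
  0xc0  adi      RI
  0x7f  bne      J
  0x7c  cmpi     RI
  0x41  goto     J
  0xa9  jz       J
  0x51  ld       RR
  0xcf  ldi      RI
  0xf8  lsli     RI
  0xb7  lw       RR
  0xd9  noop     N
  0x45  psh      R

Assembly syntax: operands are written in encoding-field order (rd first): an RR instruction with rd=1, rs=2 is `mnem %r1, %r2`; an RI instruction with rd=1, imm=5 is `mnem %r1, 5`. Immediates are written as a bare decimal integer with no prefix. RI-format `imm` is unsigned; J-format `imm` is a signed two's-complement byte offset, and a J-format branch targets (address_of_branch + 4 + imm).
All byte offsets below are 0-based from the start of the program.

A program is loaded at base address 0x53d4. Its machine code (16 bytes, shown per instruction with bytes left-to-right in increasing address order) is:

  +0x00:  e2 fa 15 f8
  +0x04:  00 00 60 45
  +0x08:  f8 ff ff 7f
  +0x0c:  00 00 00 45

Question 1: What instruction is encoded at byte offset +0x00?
+0x00: e2 fa 15 f8 ⇒ word 0xf815fae2 (little)
  op=0xf815fae2>>24=0xf8 ⇒ lsli (RI)
  [23:21] rd=0 = %r0
  [20:0] imm=1440482 = 1440482

lsli %r0, 1440482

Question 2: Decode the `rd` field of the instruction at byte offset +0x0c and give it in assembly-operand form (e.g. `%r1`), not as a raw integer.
@+0c  little-endian(00 00 00 45) = 0x45000000
  op=0x45000000>>24=0x45 ⇒ psh (R)
  rd@[23:21]=0x0 ⇒ %r0

%r0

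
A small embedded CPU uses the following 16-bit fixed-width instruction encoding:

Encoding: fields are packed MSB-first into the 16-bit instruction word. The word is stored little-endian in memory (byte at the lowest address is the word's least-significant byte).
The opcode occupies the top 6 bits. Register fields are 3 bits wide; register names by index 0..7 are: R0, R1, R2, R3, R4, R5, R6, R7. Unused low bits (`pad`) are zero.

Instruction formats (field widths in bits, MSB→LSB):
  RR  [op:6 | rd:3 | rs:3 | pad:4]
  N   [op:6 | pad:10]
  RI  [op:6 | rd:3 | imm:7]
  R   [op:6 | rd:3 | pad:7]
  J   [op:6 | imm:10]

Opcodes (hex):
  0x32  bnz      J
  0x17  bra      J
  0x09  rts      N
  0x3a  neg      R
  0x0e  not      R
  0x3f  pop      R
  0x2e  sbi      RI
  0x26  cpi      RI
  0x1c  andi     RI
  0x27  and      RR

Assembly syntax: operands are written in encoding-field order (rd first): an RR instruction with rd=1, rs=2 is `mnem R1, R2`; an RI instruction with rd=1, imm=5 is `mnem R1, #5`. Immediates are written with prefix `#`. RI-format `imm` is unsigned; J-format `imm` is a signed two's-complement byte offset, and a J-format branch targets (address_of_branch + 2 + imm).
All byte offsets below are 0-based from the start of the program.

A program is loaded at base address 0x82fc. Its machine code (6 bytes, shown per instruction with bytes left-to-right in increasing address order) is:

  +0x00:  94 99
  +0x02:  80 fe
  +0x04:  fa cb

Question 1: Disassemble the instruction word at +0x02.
[02] 80 fe → 0xfe80
  op=0xfe80>>10=0x3f ⇒ pop (R)
  rd: (w>>7)&0x7=0x5 → R5

pop R5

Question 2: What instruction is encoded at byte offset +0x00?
+0x00: 94 99 ⇒ word 0x9994 (little)
  opcode bits[15:10]=0x26: cpi/RI
  rd: (w>>7)&0x7=0x3 → R3
  imm: (w>>0)&0x7f=0x14 → #20

cpi R3, #20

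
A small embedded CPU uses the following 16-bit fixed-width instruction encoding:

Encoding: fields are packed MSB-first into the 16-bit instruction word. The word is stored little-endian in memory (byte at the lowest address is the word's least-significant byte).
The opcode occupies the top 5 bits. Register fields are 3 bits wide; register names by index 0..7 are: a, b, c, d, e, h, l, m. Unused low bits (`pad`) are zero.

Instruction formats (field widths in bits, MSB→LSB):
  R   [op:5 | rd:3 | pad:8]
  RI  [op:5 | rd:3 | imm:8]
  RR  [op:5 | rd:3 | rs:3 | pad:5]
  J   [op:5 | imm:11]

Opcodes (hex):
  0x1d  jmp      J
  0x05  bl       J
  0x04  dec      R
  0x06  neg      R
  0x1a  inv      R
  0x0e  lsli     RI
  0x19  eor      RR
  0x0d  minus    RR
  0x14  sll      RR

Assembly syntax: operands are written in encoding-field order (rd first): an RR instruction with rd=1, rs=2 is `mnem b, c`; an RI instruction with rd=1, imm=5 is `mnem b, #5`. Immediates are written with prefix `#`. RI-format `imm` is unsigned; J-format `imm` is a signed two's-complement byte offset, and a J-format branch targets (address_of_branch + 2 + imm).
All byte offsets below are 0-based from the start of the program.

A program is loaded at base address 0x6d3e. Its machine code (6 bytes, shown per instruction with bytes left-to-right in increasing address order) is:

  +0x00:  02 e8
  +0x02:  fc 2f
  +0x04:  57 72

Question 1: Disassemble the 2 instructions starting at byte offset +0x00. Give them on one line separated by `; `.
off 0x00: read 02 e8 as little → 0xe802
  opcode bits[15:11]=0x1d: jmp/J
  imm: (w>>0)&0x7ff=0x2 → #2
off 0x02: read fc 2f as little → 0x2ffc
  opcode bits[15:11]=0x5: bl/J
  imm: (w>>0)&0x7ff=0x7fc (s11→-4) → #-4

jmp #2; bl #-4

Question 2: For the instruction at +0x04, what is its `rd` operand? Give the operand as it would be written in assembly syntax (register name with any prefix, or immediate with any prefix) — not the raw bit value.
c

+0x04: 57 72 ⇒ word 0x7257 (little)
  top 5b → 0xe → lsli [RI]
  rd@[10:8]=0x2 ⇒ c
  imm@[7:0]=0x57 ⇒ #87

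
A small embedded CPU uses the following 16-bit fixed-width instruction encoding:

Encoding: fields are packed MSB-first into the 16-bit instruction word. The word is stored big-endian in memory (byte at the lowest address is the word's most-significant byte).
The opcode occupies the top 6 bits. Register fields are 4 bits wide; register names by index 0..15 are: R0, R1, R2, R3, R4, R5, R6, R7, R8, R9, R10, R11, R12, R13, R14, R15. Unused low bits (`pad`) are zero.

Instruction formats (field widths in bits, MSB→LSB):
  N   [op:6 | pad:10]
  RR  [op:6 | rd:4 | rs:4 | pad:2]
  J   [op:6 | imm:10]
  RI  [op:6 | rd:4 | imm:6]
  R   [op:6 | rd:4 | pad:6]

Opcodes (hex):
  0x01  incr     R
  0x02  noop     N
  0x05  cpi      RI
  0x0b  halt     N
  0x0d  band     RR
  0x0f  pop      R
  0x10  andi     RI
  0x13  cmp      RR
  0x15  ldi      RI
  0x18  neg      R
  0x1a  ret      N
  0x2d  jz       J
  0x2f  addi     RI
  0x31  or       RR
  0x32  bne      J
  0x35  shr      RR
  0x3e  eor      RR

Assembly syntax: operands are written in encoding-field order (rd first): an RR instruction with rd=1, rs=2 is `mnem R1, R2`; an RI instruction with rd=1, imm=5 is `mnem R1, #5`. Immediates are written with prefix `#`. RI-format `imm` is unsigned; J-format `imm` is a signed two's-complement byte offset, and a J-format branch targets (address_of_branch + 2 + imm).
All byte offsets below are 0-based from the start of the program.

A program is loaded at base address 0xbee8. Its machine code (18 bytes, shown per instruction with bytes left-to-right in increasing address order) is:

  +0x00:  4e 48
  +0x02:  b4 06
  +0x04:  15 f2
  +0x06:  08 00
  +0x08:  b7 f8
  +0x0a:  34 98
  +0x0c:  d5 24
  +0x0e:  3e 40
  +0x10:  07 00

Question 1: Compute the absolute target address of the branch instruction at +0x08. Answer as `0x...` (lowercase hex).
0xbeea

[08] b7 f8 → 0xb7f8
  top 6b → 0x2d → jz [J]
  imm: (w>>0)&0x3ff=0x3f8 (s10→-8) → #-8
  target = base 0xbee8 + off 0x08 + 2 + imm -8 = 0xbeea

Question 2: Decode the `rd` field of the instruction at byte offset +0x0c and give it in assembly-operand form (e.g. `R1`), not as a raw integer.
+0x0c: d5 24 ⇒ word 0xd524 (big)
  top 6b → 0x35 → shr [RR]
  rd: (w>>6)&0xf=0x4 → R4
  rs: (w>>2)&0xf=0x9 → R9

R4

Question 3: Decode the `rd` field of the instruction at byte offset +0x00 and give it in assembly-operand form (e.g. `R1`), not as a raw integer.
+0x00: 4e 48 ⇒ word 0x4e48 (big)
  opcode bits[15:10]=0x13: cmp/RR
  rd: (w>>6)&0xf=0x9 → R9
  rs: (w>>2)&0xf=0x2 → R2

R9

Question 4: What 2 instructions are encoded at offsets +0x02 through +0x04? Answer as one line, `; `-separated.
jz #6; cpi R7, #50

off 0x02: read b4 06 as big → 0xb406
  op=0xb406>>10=0x2d ⇒ jz (J)
  [9:0] imm=6 = #6
off 0x04: read 15 f2 as big → 0x15f2
  op=0x15f2>>10=0x5 ⇒ cpi (RI)
  [9:6] rd=7 = R7
  [5:0] imm=50 = #50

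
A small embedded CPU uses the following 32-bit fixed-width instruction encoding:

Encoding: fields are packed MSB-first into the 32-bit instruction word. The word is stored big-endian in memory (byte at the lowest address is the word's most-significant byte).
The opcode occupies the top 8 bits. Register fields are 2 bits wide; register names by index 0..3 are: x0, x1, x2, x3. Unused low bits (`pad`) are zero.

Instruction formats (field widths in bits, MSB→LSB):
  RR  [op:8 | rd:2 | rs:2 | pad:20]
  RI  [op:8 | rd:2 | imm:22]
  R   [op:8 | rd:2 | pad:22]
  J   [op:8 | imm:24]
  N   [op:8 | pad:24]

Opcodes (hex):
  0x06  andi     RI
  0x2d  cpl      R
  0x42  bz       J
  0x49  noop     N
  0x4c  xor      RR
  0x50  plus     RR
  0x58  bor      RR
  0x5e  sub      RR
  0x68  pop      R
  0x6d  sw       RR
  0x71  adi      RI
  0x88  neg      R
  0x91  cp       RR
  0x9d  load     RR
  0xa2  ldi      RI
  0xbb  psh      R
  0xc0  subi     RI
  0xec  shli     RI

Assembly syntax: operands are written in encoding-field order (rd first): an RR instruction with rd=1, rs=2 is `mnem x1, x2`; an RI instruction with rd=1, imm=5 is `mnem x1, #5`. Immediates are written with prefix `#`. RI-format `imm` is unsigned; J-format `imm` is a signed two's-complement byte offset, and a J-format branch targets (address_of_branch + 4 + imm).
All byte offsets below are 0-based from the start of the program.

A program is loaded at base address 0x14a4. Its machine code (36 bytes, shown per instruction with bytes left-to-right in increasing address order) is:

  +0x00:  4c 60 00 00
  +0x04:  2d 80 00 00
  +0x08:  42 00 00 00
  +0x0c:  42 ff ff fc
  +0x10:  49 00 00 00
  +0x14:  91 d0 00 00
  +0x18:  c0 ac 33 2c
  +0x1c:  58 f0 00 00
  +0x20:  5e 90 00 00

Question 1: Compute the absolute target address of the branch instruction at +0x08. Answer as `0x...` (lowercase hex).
0x14b0

+0x08: 42 00 00 00 ⇒ word 0x42000000 (big)
  top 8b → 0x42 → bz [J]
  imm: (w>>0)&0xffffff=0x0 → #0
  target = base 0x14a4 + off 0x08 + 4 + imm 0 = 0x14b0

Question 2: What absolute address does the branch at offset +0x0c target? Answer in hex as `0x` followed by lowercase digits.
0x14b0

@+0c  big-endian(42 ff ff fc) = 0x42fffffc
  opcode bits[31:24]=0x42: bz/J
  imm@[23:0]=0xfffffc (s24→-4) ⇒ #-4
  target = base 0x14a4 + off 0x0c + 4 + imm -4 = 0x14b0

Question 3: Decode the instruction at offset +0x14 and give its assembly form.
+0x14: 91 d0 00 00 ⇒ word 0x91d00000 (big)
  op=0x91d00000>>24=0x91 ⇒ cp (RR)
  [23:22] rd=3 = x3
  [21:20] rs=1 = x1

cp x3, x1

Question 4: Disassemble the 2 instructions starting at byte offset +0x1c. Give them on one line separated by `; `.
bor x3, x3; sub x2, x1

+0x1c: 58 f0 00 00 ⇒ word 0x58f00000 (big)
  top 8b → 0x58 → bor [RR]
  rd@[23:22]=0x3 ⇒ x3
  rs@[21:20]=0x3 ⇒ x3
+0x20: 5e 90 00 00 ⇒ word 0x5e900000 (big)
  top 8b → 0x5e → sub [RR]
  rd@[23:22]=0x2 ⇒ x2
  rs@[21:20]=0x1 ⇒ x1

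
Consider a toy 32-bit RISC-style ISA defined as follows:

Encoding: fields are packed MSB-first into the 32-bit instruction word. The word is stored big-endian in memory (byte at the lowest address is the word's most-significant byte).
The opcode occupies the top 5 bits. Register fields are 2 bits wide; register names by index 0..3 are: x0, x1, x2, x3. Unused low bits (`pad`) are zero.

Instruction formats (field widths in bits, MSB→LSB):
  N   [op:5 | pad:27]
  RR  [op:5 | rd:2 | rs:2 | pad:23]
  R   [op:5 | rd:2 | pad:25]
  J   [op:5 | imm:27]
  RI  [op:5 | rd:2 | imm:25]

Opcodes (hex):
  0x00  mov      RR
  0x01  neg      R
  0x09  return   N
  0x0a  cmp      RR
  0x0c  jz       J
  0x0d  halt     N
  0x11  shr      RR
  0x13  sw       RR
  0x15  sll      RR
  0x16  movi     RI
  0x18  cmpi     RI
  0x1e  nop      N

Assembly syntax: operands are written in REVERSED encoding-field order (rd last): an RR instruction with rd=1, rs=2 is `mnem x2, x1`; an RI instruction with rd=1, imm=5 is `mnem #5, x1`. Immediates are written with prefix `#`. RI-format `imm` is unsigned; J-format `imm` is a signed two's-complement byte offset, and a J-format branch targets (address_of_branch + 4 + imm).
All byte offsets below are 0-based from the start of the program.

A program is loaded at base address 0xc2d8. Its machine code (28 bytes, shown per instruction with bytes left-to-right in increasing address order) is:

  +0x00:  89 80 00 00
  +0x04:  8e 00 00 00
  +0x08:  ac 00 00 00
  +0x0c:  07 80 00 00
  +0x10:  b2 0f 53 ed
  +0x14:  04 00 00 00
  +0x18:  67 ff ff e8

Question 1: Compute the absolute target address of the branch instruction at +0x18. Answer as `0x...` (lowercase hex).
0xc2dc

+0x18: 67 ff ff e8 ⇒ word 0x67ffffe8 (big)
  opcode bits[31:27]=0xc: jz/J
  imm@[26:0]=0x7ffffe8 (s27→-24) ⇒ #-24
  target = base 0xc2d8 + off 0x18 + 4 + imm -24 = 0xc2dc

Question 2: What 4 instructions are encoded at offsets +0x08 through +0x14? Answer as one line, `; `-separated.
sll x0, x2; mov x3, x3; movi #1004525, x1; mov x0, x2

[08] ac 00 00 00 → 0xac000000
  opcode bits[31:27]=0x15: sll/RR
  rd@[26:25]=0x2 ⇒ x2
  rs@[24:23]=0x0 ⇒ x0
[0c] 07 80 00 00 → 0x07800000
  opcode bits[31:27]=0x0: mov/RR
  rd@[26:25]=0x3 ⇒ x3
  rs@[24:23]=0x3 ⇒ x3
[10] b2 0f 53 ed → 0xb20f53ed
  opcode bits[31:27]=0x16: movi/RI
  rd@[26:25]=0x1 ⇒ x1
  imm@[24:0]=0xf53ed ⇒ #1004525
[14] 04 00 00 00 → 0x04000000
  opcode bits[31:27]=0x0: mov/RR
  rd@[26:25]=0x2 ⇒ x2
  rs@[24:23]=0x0 ⇒ x0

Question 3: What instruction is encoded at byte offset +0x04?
shr x0, x3

@+04  big-endian(8e 00 00 00) = 0x8e000000
  op=0x8e000000>>27=0x11 ⇒ shr (RR)
  [26:25] rd=3 = x3
  [24:23] rs=0 = x0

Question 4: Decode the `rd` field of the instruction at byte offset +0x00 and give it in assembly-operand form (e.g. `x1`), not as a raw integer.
x0

+0x00: 89 80 00 00 ⇒ word 0x89800000 (big)
  op=0x89800000>>27=0x11 ⇒ shr (RR)
  rd: (w>>25)&0x3=0x0 → x0
  rs: (w>>23)&0x3=0x3 → x3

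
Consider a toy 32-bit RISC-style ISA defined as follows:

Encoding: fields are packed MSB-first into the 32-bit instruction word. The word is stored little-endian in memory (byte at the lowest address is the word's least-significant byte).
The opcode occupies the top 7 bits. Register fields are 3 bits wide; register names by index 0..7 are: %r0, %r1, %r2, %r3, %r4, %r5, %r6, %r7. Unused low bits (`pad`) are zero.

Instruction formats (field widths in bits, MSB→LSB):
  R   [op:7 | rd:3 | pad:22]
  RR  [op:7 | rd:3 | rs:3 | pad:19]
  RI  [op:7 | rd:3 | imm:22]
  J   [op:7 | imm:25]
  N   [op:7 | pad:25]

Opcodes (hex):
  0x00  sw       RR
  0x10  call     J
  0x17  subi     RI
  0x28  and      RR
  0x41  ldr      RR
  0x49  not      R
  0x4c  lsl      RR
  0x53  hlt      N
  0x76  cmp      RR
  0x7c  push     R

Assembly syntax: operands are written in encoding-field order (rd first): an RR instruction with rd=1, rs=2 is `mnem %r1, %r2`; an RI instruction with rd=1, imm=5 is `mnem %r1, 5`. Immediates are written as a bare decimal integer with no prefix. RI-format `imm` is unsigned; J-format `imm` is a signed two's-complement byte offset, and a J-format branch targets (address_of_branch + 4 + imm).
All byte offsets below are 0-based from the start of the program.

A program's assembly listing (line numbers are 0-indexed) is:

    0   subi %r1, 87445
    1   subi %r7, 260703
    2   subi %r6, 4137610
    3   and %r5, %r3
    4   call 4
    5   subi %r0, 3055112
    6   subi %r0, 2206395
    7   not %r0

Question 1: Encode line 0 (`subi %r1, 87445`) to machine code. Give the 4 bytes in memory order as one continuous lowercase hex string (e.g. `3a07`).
9555412e

0. subi fields op=0x17:7|rd=1:3|imm=87445:22 → word 2e415595h → 95 55 41 2e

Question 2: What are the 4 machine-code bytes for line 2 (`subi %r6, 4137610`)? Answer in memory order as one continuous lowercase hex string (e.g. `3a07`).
8a22bf2f

line 2 (subi): pack op=0x17:7|rd=6:3|imm=4137610:22 = 0x2fbf228a; little→ 8a 22 bf 2f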